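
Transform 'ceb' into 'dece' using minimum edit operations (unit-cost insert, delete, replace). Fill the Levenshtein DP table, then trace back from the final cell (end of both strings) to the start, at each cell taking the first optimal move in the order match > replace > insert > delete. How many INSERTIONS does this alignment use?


Edit distance = 3. Backtracking from cell (3, 4) with preference match > replace > insert > delete,
then listing the resulting alignment 'ceb' -> 'dece' left to right:
  Step 1: replace c->d
  Step 2: keep 'e'
  Step 3: insert 'c' [insertion #1]
  Step 4: replace b->e
Total insertions: 1

1


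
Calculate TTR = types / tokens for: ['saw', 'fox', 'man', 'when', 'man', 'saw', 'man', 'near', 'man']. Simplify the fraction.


Tokens: 9
Unique types: ('fox', 'man', 'near', 'saw', 'when') = 5
TTR = 5/9
Already in lowest terms.

5/9


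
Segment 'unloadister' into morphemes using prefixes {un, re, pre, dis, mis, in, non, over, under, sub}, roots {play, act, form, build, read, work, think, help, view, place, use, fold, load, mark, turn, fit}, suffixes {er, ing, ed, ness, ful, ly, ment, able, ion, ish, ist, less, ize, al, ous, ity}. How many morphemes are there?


Segmenting 'unloadister' against the inventory:
  'un' -> prefix (morpheme 1)
  'load' -> root (morpheme 2)
  'ist' -> suffix (morpheme 3)
  'er' -> suffix (morpheme 4)
Total morphemes: 4

4


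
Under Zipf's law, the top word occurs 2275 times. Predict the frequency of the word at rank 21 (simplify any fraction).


Zipf's law: freq(rank) = f1 / rank
f1 = 2275, rank = 21
freq = 2275 / 21
GCD(2275, 21) = 7
Simplified: 325/3

325/3


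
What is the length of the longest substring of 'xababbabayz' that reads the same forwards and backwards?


Scanning 'xababbabayz' for palindromic substrings.
Substring at positions 1-8: 'ababbaba'.
Check: reverse('ababbaba') = 'ababbaba' -> palindrome confirmed.
Neighbouring characters ('x' / 'y') break symmetry, so it cannot extend further.
No longer palindromic substring exists; longest length = 8

8


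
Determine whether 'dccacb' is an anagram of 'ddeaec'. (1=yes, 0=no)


Sort characters of 'dccacb': 'abcccd'
Sort characters of 'ddeaec': 'acddee'
Sorted forms differ -> they are NOT anagrams
Result: 0

0


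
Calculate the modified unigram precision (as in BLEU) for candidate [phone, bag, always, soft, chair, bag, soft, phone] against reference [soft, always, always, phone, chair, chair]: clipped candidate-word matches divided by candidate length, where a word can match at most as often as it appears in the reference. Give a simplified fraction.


Reference word counts: {'always': 2, 'chair': 2, 'phone': 1, 'soft': 1}
Checking each candidate word (with clipping):
  'phone' -> in reference (ref count 1, used 1/1) -> match (matches: 1)
  'bag' -> not in reference -> no match (matches: 1)
  'always' -> in reference (ref count 2, used 1/2) -> match (matches: 2)
  'soft' -> in reference (ref count 1, used 1/1) -> match (matches: 3)
  'chair' -> in reference (ref count 2, used 1/2) -> match (matches: 4)
  'bag' -> not in reference -> no match (matches: 4)
  'soft' -> ref count 1 already used up (1/1) -> clipped, no match (matches: 4)
  'phone' -> ref count 1 already used up (1/1) -> clipped, no match (matches: 4)
Clipped matches: 4, Candidate length: 8
Precision = 4/8 = 1/2

1/2


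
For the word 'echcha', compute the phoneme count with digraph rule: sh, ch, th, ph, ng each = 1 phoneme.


Parsing 'echcha' greedily, digraphs first:
  'e' -> vowel phoneme (phonemes so far: 1)
  'ch' -> digraph (1 consonant phoneme) (phonemes so far: 2)
  'ch' -> digraph (1 consonant phoneme) (phonemes so far: 3)
  'a' -> vowel phoneme (phonemes so far: 4)
Total phonemes: 4

4


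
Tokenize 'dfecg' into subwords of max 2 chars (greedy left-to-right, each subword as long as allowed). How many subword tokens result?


'dfecg' has 5 characters.
Chunking with max size 2:
  Chunk 1: 'df' (positions 0-1)
  Chunk 2: 'ec' (positions 2-3)
  Chunk 3: 'g' (positions 4-4)
Total chunks: ceil(5 / 2) = 3

3


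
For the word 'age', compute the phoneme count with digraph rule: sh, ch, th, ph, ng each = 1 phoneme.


Parsing 'age' greedily, digraphs first:
  'a' -> vowel phoneme (phonemes so far: 1)
  'g' -> consonant phoneme (phonemes so far: 2)
  'e' -> vowel phoneme (phonemes so far: 3)
Total phonemes: 3

3


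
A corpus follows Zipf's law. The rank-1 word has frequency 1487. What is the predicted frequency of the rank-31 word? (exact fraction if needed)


Zipf's law: freq(rank) = f1 / rank
f1 = 1487, rank = 31
freq = 1487 / 31
GCD(1487, 31) = 1
Simplified: 1487/31

1487/31


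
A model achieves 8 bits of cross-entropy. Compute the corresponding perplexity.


Perplexity formula: PP = 2^H
H = 8
PP = 2^8
Steps: 2^1 = 2, 2^2 = 4, 2^3 = 8, 2^4 = 16, 2^5 = 32, 2^6 = 64, 2^7 = 128, 2^8 = 256
PP = 256

256


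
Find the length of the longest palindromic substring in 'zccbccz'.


Scanning 'zccbccz' for palindromic substrings.
Substring at positions 0-6: 'zccbccz'.
Check: reverse('zccbccz') = 'zccbccz' -> palindrome confirmed.
No longer palindromic substring exists; longest length = 7

7


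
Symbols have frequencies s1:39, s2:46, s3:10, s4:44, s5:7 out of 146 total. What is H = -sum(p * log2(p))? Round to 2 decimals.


Computing entropy H = -sum(p_i * log2(p_i)):
  s1: p = 39/146 = 0.2671, -p*log2(p) = 0.5087
  s2: p = 46/146 = 0.3151, -p*log2(p) = 0.5250
  s3: p = 10/146 = 0.0685, -p*log2(p) = 0.2649
  s4: p = 44/146 = 0.3014, -p*log2(p) = 0.5215
  s5: p = 7/146 = 0.0479, -p*log2(p) = 0.2101
H = sum of terms = 2.0302
Rounded to 2 decimals: 2.03

2.03


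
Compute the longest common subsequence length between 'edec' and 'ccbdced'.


DP table for LCS of 'edec' and 'ccbdced':
       c  c  b  d  c  e  d
    0  0  0  0  0  0  0  0
  e 0  0  0  0  0  0  1  1
  d 0  0  0  0  1  1  1  2
  e 0  0  0  0  1  1  2  2
  c 0  1  1  1  1  2  2  2
LCS: 'ed'
LCS length = 2

2


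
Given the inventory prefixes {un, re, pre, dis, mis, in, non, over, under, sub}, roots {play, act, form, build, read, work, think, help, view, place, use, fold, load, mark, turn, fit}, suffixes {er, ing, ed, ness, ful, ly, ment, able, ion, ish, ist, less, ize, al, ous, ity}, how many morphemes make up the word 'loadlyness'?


Segmenting 'loadlyness' against the inventory:
  'load' -> root (morpheme 1)
  'ly' -> suffix (morpheme 2)
  'ness' -> suffix (morpheme 3)
Total morphemes: 3

3


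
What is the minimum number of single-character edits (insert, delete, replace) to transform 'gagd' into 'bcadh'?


Building DP table for s1='gagd' (len 4) and s2='bcadh' (len 5):
       b  c  a  d  h
    0  1  2  3  4  5
  g 1  1  2  3  4  5
  a 2  2  2  2  3  4
  g 3  3  3  3  3  4
  d 4  4  4  4  3  4
Edit distance = dp[4][5] = 4

4


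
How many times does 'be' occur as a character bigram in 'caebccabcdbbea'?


Scanning 'caebccabcdbbea' for bigram 'be':
  Position 0: 'ca' -> no
  Position 1: 'ae' -> no
  Position 2: 'eb' -> no
  Position 3: 'bc' -> no
  Position 4: 'cc' -> no
  Position 5: 'ca' -> no
  Position 6: 'ab' -> no
  Position 7: 'bc' -> no
  Position 8: 'cd' -> no
  Position 9: 'db' -> no
  Position 10: 'bb' -> no
  Position 11: 'be' -> MATCH
  Position 12: 'ea' -> no
Total matches: 1

1


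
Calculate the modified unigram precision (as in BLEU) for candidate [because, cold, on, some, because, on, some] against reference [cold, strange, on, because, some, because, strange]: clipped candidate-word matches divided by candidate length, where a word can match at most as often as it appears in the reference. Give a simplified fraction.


Reference word counts: {'because': 2, 'cold': 1, 'on': 1, 'some': 1, 'strange': 2}
Checking each candidate word (with clipping):
  'because' -> in reference (ref count 2, used 1/2) -> match (matches: 1)
  'cold' -> in reference (ref count 1, used 1/1) -> match (matches: 2)
  'on' -> in reference (ref count 1, used 1/1) -> match (matches: 3)
  'some' -> in reference (ref count 1, used 1/1) -> match (matches: 4)
  'because' -> in reference (ref count 2, used 2/2) -> match (matches: 5)
  'on' -> ref count 1 already used up (1/1) -> clipped, no match (matches: 5)
  'some' -> ref count 1 already used up (1/1) -> clipped, no match (matches: 5)
Clipped matches: 5, Candidate length: 7
Precision = 5/7

5/7


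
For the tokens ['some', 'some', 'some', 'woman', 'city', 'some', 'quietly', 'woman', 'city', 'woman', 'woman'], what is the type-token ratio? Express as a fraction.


Tokens: 11
Unique types: ('city', 'quietly', 'some', 'woman') = 4
TTR = 4/11
Already in lowest terms.

4/11


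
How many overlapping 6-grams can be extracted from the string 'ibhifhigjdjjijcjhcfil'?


String 'ibhifhigjdjjijcjhcfil' has length L = 21.
Number of overlapping n-grams = L - n + 1
Substituting: 21 - 6 + 1 = 16

16


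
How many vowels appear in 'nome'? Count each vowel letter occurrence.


Scanning each character of 'nome':
  Position 1: 'n' -> consonant (running count: 0)
  Position 2: 'o' -> vowel (running count: 1)
  Position 3: 'm' -> consonant (running count: 1)
  Position 4: 'e' -> vowel (running count: 2)
Total vowels: 2

2


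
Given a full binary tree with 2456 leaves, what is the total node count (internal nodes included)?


Leaf nodes (terminals): 2456
Internal nodes = n - 1 = 2456 - 1 = 2455
Total = leaves + internal = 2456 + 2455 = 4911

4911


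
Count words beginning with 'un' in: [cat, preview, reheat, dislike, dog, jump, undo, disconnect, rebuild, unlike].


Checking each word for prefix 'un':
  'cat' -> no (count: 0)
  'preview' -> no (count: 0)
  'reheat' -> no (count: 0)
  'dislike' -> no (count: 0)
  'dog' -> no (count: 0)
  'jump' -> no (count: 0)
  'undo' -> YES, starts with 'un' (count: 1)
  'disconnect' -> no (count: 1)
  'rebuild' -> no (count: 1)
  'unlike' -> YES, starts with 'un' (count: 2)
Total with prefix 'un': 2

2


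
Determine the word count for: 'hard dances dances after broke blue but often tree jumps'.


Counting words by splitting on spaces:
  Word 1: 'hard'
  Word 2: 'dances'
  Word 3: 'dances'
  Word 4: 'after'
  Word 5: 'broke'
  Word 6: 'blue'
  Word 7: 'but'
  Word 8: 'often'
  Word 9: 'tree'
  Word 10: 'jumps'
Total words: 10

10


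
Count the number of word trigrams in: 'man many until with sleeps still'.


Word trigrams from [6] words:
  Trigram 1: (man many until)
  Trigram 2: (many until with)
  Trigram 3: (until with sleeps)
  Trigram 4: (with sleeps still)
Total word trigrams: 6 - 2 = 4

4


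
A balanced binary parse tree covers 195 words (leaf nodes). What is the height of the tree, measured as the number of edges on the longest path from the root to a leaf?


In a balanced binary tree with n leaves the deepest leaf is ceil(log2(n)) edges below the root.
log2(195) = 7.6073
ceil(7.6073) = 8
height (edges) = 8

8


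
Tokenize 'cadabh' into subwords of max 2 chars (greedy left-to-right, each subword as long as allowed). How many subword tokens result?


'cadabh' has 6 characters.
Chunking with max size 2:
  Chunk 1: 'ca' (positions 0-1)
  Chunk 2: 'da' (positions 2-3)
  Chunk 3: 'bh' (positions 4-5)
Total chunks: ceil(6 / 2) = 3

3


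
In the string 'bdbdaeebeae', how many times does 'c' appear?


Scanning 'bdbdaeebeae' for 'c':
  No matches found.
Total occurrences of 'c': 0

0


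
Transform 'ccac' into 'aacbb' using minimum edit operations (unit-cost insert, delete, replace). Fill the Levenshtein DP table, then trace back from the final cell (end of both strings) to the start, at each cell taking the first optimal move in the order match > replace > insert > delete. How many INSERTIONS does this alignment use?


Edit distance = 4. Backtracking from cell (4, 5) with preference match > replace > insert > delete,
then listing the resulting alignment 'ccac' -> 'aacbb' left to right:
  Step 1: insert 'a' [insertion #1]
  Step 2: replace c->a
  Step 3: keep 'c'
  Step 4: replace a->b
  Step 5: replace c->b
Total insertions: 1

1


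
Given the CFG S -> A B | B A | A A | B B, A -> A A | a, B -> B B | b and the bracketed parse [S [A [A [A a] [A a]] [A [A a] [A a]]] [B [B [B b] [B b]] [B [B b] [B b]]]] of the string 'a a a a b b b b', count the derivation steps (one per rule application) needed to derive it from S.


Every bracketed nonterminal node [X ...] in the tree is produced by exactly one rule application.
Reading the tree off as a leftmost derivation:
  Step 1: S  =>  A B   (applied S -> A B)
  Step 2: A B  =>  A A B   (applied A -> A A)
  Step 3: A A B  =>  A A A B   (applied A -> A A)
  Step 4: A A A B  =>  a A A B   (applied A -> a)
  Step 5: a A A B  =>  a a A B   (applied A -> a)
  Step 6: a a A B  =>  a a A A B   (applied A -> A A)
  Step 7: a a A A B  =>  a a a A B   (applied A -> a)
  Step 8: a a a A B  =>  a a a a B   (applied A -> a)
  Step 9: a a a a B  =>  a a a a B B   (applied B -> B B)
  Step 10: a a a a B B  =>  a a a a B B B   (applied B -> B B)
  Step 11: a a a a B B B  =>  a a a a b B B   (applied B -> b)
  Step 12: a a a a b B B  =>  a a a a b b B   (applied B -> b)
  Step 13: a a a a b b B  =>  a a a a b b B B   (applied B -> B B)
  Step 14: a a a a b b B B  =>  a a a a b b b B   (applied B -> b)
  Step 15: a a a a b b b B  =>  a a a a b b b b   (applied B -> b)
Final yield: a a a a b b b b
Total rewrite steps: 15

15


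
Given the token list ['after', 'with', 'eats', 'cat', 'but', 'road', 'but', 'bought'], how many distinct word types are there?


Listing all tokens and tracking unique types:
  Token 1: 'after' -> NEW (unique so far: 1)
  Token 2: 'with' -> NEW (unique so far: 2)
  Token 3: 'eats' -> NEW (unique so far: 3)
  Token 4: 'cat' -> NEW (unique so far: 4)
  Token 5: 'but' -> NEW (unique so far: 5)
  Token 6: 'road' -> NEW (unique so far: 6)
  Token 7: 'but' -> duplicate (unique so far: 6)
  Token 8: 'bought' -> NEW (unique so far: 7)
Unique types: ('after', 'bought', 'but', 'cat', 'eats', 'road', 'with')
Vocabulary size: 7

7


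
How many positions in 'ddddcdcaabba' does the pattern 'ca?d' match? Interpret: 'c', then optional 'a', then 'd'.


Pattern: ca?d means 'c', then optional 'a', then 'd'.
Scanning 'ddddcdcaabba' position-by-position:
  Pos 0: window 'ddd' -> no
  Pos 1: window 'ddd' -> no
  Pos 2: window 'ddc' -> no
  Pos 3: window 'dcd' -> no
  Pos 4: window 'cdc' -> MATCH
  Pos 5: window 'dca' -> no
  Pos 6: window 'caa' -> no
  Pos 7: window 'aab' -> no
  Pos 8: window 'abb' -> no
  Pos 9: window 'bba' -> no
  Pos 10: window 'ba' -> no
  Pos 11: window 'a' -> no
Total matches: 1

1


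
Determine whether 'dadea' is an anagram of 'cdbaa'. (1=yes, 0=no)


Sort characters of 'dadea': 'aadde'
Sort characters of 'cdbaa': 'aabcd'
Sorted forms differ -> they are NOT anagrams
Result: 0

0


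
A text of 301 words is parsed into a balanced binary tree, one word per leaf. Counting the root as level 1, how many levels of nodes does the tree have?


In a balanced binary tree with n leaves the deepest leaf is ceil(log2(n)) edges below the root,
so counting node levels inclusive of root and leaves gives ceil(log2(n)) + 1 levels.
log2(301) = 8.2336
ceil(8.2336) = 9
levels = 9 + 1 = 10

10


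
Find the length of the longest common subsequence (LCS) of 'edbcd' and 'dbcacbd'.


DP table for LCS of 'edbcd' and 'dbcacbd':
       d  b  c  a  c  b  d
    0  0  0  0  0  0  0  0
  e 0  0  0  0  0  0  0  0
  d 0  1  1  1  1  1  1  1
  b 0  1  2  2  2  2  2  2
  c 0  1  2  3  3  3  3  3
  d 0  1  2  3  3  3  3  4
LCS: 'dbcd'
LCS length = 4

4


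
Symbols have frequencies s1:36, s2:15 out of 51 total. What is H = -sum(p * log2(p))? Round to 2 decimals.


Computing entropy H = -sum(p_i * log2(p_i)):
  s1: p = 36/51 = 0.7059, -p*log2(p) = 0.3547
  s2: p = 15/51 = 0.2941, -p*log2(p) = 0.5193
H = sum of terms = 0.8740
Rounded to 2 decimals: 0.87

0.87


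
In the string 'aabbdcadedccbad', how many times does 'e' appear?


Scanning 'aabbdcadedccbad' for 'e':
  Position 8: 'e' -> MATCH (count: 1)
Total occurrences of 'e': 1

1


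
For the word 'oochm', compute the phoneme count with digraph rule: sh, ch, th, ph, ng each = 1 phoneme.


Parsing 'oochm' greedily, digraphs first:
  'o' -> vowel phoneme (phonemes so far: 1)
  'o' -> vowel phoneme (phonemes so far: 2)
  'ch' -> digraph (1 consonant phoneme) (phonemes so far: 3)
  'm' -> consonant phoneme (phonemes so far: 4)
Total phonemes: 4

4


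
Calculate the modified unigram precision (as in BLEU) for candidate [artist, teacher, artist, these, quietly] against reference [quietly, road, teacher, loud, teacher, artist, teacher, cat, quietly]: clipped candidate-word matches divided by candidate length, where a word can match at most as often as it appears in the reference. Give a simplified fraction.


Reference word counts: {'artist': 1, 'cat': 1, 'loud': 1, 'quietly': 2, 'road': 1, 'teacher': 3}
Checking each candidate word (with clipping):
  'artist' -> in reference (ref count 1, used 1/1) -> match (matches: 1)
  'teacher' -> in reference (ref count 3, used 1/3) -> match (matches: 2)
  'artist' -> ref count 1 already used up (1/1) -> clipped, no match (matches: 2)
  'these' -> not in reference -> no match (matches: 2)
  'quietly' -> in reference (ref count 2, used 1/2) -> match (matches: 3)
Clipped matches: 3, Candidate length: 5
Precision = 3/5

3/5


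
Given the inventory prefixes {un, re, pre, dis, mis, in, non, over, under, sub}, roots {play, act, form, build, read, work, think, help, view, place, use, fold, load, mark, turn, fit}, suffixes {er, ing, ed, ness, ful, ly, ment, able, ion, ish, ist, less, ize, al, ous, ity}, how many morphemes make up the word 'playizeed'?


Segmenting 'playizeed' against the inventory:
  'play' -> root (morpheme 1)
  'ize' -> suffix (morpheme 2)
  'ed' -> suffix (morpheme 3)
Total morphemes: 3

3


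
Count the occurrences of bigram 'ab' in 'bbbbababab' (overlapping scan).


Scanning 'bbbbababab' for bigram 'ab':
  Position 0: 'bb' -> no
  Position 1: 'bb' -> no
  Position 2: 'bb' -> no
  Position 3: 'ba' -> no
  Position 4: 'ab' -> MATCH
  Position 5: 'ba' -> no
  Position 6: 'ab' -> MATCH
  Position 7: 'ba' -> no
  Position 8: 'ab' -> MATCH
Total matches: 3

3


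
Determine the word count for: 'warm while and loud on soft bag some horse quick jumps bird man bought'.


Counting words by splitting on spaces:
  Word 1: 'warm'
  Word 2: 'while'
  Word 3: 'and'
  Word 4: 'loud'
  Word 5: 'on'
  Word 6: 'soft'
  Word 7: 'bag'
  Word 8: 'some'
  Word 9: 'horse'
  Word 10: 'quick'
  Word 11: 'jumps'
  Word 12: 'bird'
  Word 13: 'man'
  Word 14: 'bought'
Total words: 14

14


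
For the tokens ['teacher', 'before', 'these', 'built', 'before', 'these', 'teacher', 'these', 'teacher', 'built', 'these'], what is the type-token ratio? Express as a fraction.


Tokens: 11
Unique types: ('before', 'built', 'teacher', 'these') = 4
TTR = 4/11
Already in lowest terms.

4/11


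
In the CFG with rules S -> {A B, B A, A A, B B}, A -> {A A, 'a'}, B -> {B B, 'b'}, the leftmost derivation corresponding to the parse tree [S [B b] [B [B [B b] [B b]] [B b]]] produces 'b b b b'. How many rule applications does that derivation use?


Every bracketed nonterminal node [X ...] in the tree is produced by exactly one rule application.
Reading the tree off as a leftmost derivation:
  Step 1: S  =>  B B   (applied S -> B B)
  Step 2: B B  =>  b B   (applied B -> b)
  Step 3: b B  =>  b B B   (applied B -> B B)
  Step 4: b B B  =>  b B B B   (applied B -> B B)
  Step 5: b B B B  =>  b b B B   (applied B -> b)
  Step 6: b b B B  =>  b b b B   (applied B -> b)
  Step 7: b b b B  =>  b b b b   (applied B -> b)
Final yield: b b b b
Total rewrite steps: 7

7


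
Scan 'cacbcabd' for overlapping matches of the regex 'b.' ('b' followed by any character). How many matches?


Pattern: b. means 'b' followed by any character.
Scanning 'cacbcabd' position-by-position:
  Pos 0: window 'ca' -> no
  Pos 1: window 'ac' -> no
  Pos 2: window 'cb' -> no
  Pos 3: window 'bc' -> MATCH
  Pos 4: window 'ca' -> no
  Pos 5: window 'ab' -> no
  Pos 6: window 'bd' -> MATCH
  Pos 7: window 'd' -> no
Total matches: 2

2


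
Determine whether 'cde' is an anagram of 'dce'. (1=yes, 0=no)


Sort characters of 'cde': 'cde'
Sort characters of 'dce': 'cde'
Sorted forms match -> they ARE anagrams
Result: 1

1


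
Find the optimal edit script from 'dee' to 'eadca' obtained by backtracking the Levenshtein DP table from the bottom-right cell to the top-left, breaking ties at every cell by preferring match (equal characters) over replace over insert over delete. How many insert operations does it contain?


Edit distance = 4. Backtracking from cell (3, 5) with preference match > replace > insert > delete,
then listing the resulting alignment 'dee' -> 'eadca' left to right:
  Step 1: insert 'e' [insertion #1]
  Step 2: insert 'a' [insertion #2]
  Step 3: keep 'd'
  Step 4: replace e->c
  Step 5: replace e->a
Total insertions: 2

2


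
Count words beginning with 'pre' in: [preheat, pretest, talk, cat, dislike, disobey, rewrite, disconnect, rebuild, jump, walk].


Checking each word for prefix 'pre':
  'preheat' -> YES, starts with 'pre' (count: 1)
  'pretest' -> YES, starts with 'pre' (count: 2)
  'talk' -> no (count: 2)
  'cat' -> no (count: 2)
  'dislike' -> no (count: 2)
  'disobey' -> no (count: 2)
  'rewrite' -> no (count: 2)
  'disconnect' -> no (count: 2)
  'rebuild' -> no (count: 2)
  'jump' -> no (count: 2)
  'walk' -> no (count: 2)
Total with prefix 'pre': 2

2


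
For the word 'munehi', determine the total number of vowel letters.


Scanning each character of 'munehi':
  Position 1: 'm' -> consonant (running count: 0)
  Position 2: 'u' -> vowel (running count: 1)
  Position 3: 'n' -> consonant (running count: 1)
  Position 4: 'e' -> vowel (running count: 2)
  Position 5: 'h' -> consonant (running count: 2)
  Position 6: 'i' -> vowel (running count: 3)
Total vowels: 3

3


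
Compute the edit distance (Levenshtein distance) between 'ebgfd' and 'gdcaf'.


Building DP table for s1='ebgfd' (len 5) and s2='gdcaf' (len 5):
       g  d  c  a  f
    0  1  2  3  4  5
  e 1  1  2  3  4  5
  b 2  2  2  3  4  5
  g 3  2  3  3  4  5
  f 4  3  3  4  4  4
  d 5  4  3  4  5  5
Edit distance = dp[5][5] = 5

5


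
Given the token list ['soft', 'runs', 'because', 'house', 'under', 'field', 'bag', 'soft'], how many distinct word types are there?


Listing all tokens and tracking unique types:
  Token 1: 'soft' -> NEW (unique so far: 1)
  Token 2: 'runs' -> NEW (unique so far: 2)
  Token 3: 'because' -> NEW (unique so far: 3)
  Token 4: 'house' -> NEW (unique so far: 4)
  Token 5: 'under' -> NEW (unique so far: 5)
  Token 6: 'field' -> NEW (unique so far: 6)
  Token 7: 'bag' -> NEW (unique so far: 7)
  Token 8: 'soft' -> duplicate (unique so far: 7)
Unique types: ('bag', 'because', 'field', 'house', 'runs', 'soft', 'under')
Vocabulary size: 7

7


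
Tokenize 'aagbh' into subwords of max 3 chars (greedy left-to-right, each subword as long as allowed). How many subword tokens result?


'aagbh' has 5 characters.
Chunking with max size 3:
  Chunk 1: 'aag' (positions 0-2)
  Chunk 2: 'bh' (positions 3-4)
Total chunks: ceil(5 / 3) = 2

2


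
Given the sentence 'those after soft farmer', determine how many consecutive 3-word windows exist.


Word trigrams from [4] words:
  Trigram 1: (those after soft)
  Trigram 2: (after soft farmer)
Total word trigrams: 4 - 2 = 2

2


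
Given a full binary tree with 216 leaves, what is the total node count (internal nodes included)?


Leaf nodes (terminals): 216
Internal nodes = n - 1 = 216 - 1 = 215
Total = leaves + internal = 216 + 215 = 431

431


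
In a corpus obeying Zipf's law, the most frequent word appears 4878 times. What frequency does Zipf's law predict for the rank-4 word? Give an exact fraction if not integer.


Zipf's law: freq(rank) = f1 / rank
f1 = 4878, rank = 4
freq = 4878 / 4
GCD(4878, 4) = 2
Simplified: 2439/2

2439/2


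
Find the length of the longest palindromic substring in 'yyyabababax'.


Scanning 'yyyabababax' for palindromic substrings.
Substring at positions 3-9: 'abababa'.
Check: reverse('abababa') = 'abababa' -> palindrome confirmed.
Neighbouring characters ('y' / 'x') break symmetry, so it cannot extend further.
No longer palindromic substring exists; longest length = 7

7


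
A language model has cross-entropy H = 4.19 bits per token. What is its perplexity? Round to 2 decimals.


Perplexity formula: PP = 2^H
H = 4.19
PP = 2^4.19
Decompose: 2^4.19 = 2^4 * 2^0.19
2^4 = 16, 2^0.19 ~ 1.1407637
PP ~ 16 * 1.1407637 = 18.2522192
Rounded to 2 decimals: 18.25

18.25


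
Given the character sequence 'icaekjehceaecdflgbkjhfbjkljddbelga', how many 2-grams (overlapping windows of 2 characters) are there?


String 'icaekjehceaecdflgbkjhfbjkljddbelga' has length L = 34.
Number of overlapping n-grams = L - n + 1
Substituting: 34 - 2 + 1 = 33

33


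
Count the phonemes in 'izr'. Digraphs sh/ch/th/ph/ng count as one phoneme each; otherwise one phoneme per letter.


Parsing 'izr' greedily, digraphs first:
  'i' -> vowel phoneme (phonemes so far: 1)
  'z' -> consonant phoneme (phonemes so far: 2)
  'r' -> consonant phoneme (phonemes so far: 3)
Total phonemes: 3

3


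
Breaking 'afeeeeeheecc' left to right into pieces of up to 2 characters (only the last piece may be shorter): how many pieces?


'afeeeeeheecc' has 12 characters.
Chunking with max size 2:
  Chunk 1: 'af' (positions 0-1)
  Chunk 2: 'ee' (positions 2-3)
  Chunk 3: 'ee' (positions 4-5)
  Chunk 4: 'eh' (positions 6-7)
  Chunk 5: 'ee' (positions 8-9)
  Chunk 6: 'cc' (positions 10-11)
Total chunks: ceil(12 / 2) = 6

6


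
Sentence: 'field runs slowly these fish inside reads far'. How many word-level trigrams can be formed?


Word trigrams from [8] words:
  Trigram 1: (field runs slowly)
  Trigram 2: (runs slowly these)
  Trigram 3: (slowly these fish)
  Trigram 4: (these fish inside)
  Trigram 5: (fish inside reads)
  Trigram 6: (inside reads far)
Total word trigrams: 8 - 2 = 6

6


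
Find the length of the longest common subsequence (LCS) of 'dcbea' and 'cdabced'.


DP table for LCS of 'dcbea' and 'cdabced':
       c  d  a  b  c  e  d
    0  0  0  0  0  0  0  0
  d 0  0  1  1  1  1  1  1
  c 0  1  1  1  1  2  2  2
  b 0  1  1  1  2  2  2  2
  e 0  1  1  1  2  2  3  3
  a 0  1  1  2  2  2  3  3
LCS: 'dce'
LCS length = 3

3


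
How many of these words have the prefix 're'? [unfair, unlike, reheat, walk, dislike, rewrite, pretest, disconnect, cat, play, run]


Checking each word for prefix 're':
  'unfair' -> no (count: 0)
  'unlike' -> no (count: 0)
  'reheat' -> YES, starts with 're' (count: 1)
  'walk' -> no (count: 1)
  'dislike' -> no (count: 1)
  'rewrite' -> YES, starts with 're' (count: 2)
  'pretest' -> no (count: 2)
  'disconnect' -> no (count: 2)
  'cat' -> no (count: 2)
  'play' -> no (count: 2)
  'run' -> no (count: 2)
Total with prefix 're': 2

2


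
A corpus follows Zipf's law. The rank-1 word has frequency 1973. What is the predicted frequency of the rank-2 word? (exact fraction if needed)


Zipf's law: freq(rank) = f1 / rank
f1 = 1973, rank = 2
freq = 1973 / 2
GCD(1973, 2) = 1
Simplified: 1973/2

1973/2


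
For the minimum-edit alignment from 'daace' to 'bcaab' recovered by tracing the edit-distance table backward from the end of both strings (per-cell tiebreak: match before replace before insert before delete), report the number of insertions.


Edit distance = 4. Backtracking from cell (5, 5) with preference match > replace > insert > delete,
then listing the resulting alignment 'daace' -> 'bcaab' left to right:
  Step 1: replace d->b
  Step 2: replace a->c
  Step 3: keep 'a'
  Step 4: replace c->a
  Step 5: replace e->b
Total insertions: 0

0


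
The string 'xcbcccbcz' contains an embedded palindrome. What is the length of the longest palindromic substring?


Scanning 'xcbcccbcz' for palindromic substrings.
Substring at positions 1-7: 'cbcccbc'.
Check: reverse('cbcccbc') = 'cbcccbc' -> palindrome confirmed.
Neighbouring characters ('x' / 'z') break symmetry, so it cannot extend further.
No longer palindromic substring exists; longest length = 7

7


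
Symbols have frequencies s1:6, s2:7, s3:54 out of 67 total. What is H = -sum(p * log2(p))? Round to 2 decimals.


Computing entropy H = -sum(p_i * log2(p_i)):
  s1: p = 6/67 = 0.0896, -p*log2(p) = 0.3117
  s2: p = 7/67 = 0.1045, -p*log2(p) = 0.3405
  s3: p = 54/67 = 0.8060, -p*log2(p) = 0.2508
H = sum of terms = 0.9030
Rounded to 2 decimals: 0.90

0.90


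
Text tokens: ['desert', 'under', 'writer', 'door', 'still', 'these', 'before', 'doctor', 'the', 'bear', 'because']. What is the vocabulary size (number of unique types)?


Listing all tokens and tracking unique types:
  Token 1: 'desert' -> NEW (unique so far: 1)
  Token 2: 'under' -> NEW (unique so far: 2)
  Token 3: 'writer' -> NEW (unique so far: 3)
  Token 4: 'door' -> NEW (unique so far: 4)
  Token 5: 'still' -> NEW (unique so far: 5)
  Token 6: 'these' -> NEW (unique so far: 6)
  Token 7: 'before' -> NEW (unique so far: 7)
  Token 8: 'doctor' -> NEW (unique so far: 8)
  Token 9: 'the' -> NEW (unique so far: 9)
  Token 10: 'bear' -> NEW (unique so far: 10)
  Token 11: 'because' -> NEW (unique so far: 11)
Unique types: ('bear', 'because', 'before', 'desert', 'doctor', 'door', 'still', 'the', 'these', 'under', 'writer')
Vocabulary size: 11

11


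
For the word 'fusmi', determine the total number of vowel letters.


Scanning each character of 'fusmi':
  Position 1: 'f' -> consonant (running count: 0)
  Position 2: 'u' -> vowel (running count: 1)
  Position 3: 's' -> consonant (running count: 1)
  Position 4: 'm' -> consonant (running count: 1)
  Position 5: 'i' -> vowel (running count: 2)
Total vowels: 2

2


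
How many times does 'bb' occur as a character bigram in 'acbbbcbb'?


Scanning 'acbbbcbb' for bigram 'bb':
  Position 0: 'ac' -> no
  Position 1: 'cb' -> no
  Position 2: 'bb' -> MATCH
  Position 3: 'bb' -> MATCH
  Position 4: 'bc' -> no
  Position 5: 'cb' -> no
  Position 6: 'bb' -> MATCH
Total matches: 3

3


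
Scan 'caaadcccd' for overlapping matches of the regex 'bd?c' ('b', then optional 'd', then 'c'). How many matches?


Pattern: bd?c means 'b', then optional 'd', then 'c'.
Scanning 'caaadcccd' position-by-position:
  Pos 0: window 'caa' -> no
  Pos 1: window 'aaa' -> no
  Pos 2: window 'aad' -> no
  Pos 3: window 'adc' -> no
  Pos 4: window 'dcc' -> no
  Pos 5: window 'ccc' -> no
  Pos 6: window 'ccd' -> no
  Pos 7: window 'cd' -> no
  Pos 8: window 'd' -> no
Total matches: 0

0


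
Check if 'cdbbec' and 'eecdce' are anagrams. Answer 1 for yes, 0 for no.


Sort characters of 'cdbbec': 'bbccde'
Sort characters of 'eecdce': 'ccdeee'
Sorted forms differ -> they are NOT anagrams
Result: 0

0


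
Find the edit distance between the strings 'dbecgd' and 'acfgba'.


Building DP table for s1='dbecgd' (len 6) and s2='acfgba' (len 6):
       a  c  f  g  b  a
    0  1  2  3  4  5  6
  d 1  1  2  3  4  5  6
  b 2  2  2  3  4  4  5
  e 3  3  3  3  4  5  5
  c 4  4  3  4  4  5  6
  g 5  5  4  4  4  5  6
  d 6  6  5  5  5  5  6
Edit distance = dp[6][6] = 6

6


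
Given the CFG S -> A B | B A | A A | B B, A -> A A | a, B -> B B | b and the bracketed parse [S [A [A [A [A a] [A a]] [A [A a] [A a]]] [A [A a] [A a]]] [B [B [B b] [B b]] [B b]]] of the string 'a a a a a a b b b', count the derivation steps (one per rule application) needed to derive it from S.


Every bracketed nonterminal node [X ...] in the tree is produced by exactly one rule application.
Reading the tree off as a leftmost derivation:
  Step 1: S  =>  A B   (applied S -> A B)
  Step 2: A B  =>  A A B   (applied A -> A A)
  Step 3: A A B  =>  A A A B   (applied A -> A A)
  Step 4: A A A B  =>  A A A A B   (applied A -> A A)
  Step 5: A A A A B  =>  a A A A B   (applied A -> a)
  Step 6: a A A A B  =>  a a A A B   (applied A -> a)
  Step 7: a a A A B  =>  a a A A A B   (applied A -> A A)
  Step 8: a a A A A B  =>  a a a A A B   (applied A -> a)
  Step 9: a a a A A B  =>  a a a a A B   (applied A -> a)
  Step 10: a a a a A B  =>  a a a a A A B   (applied A -> A A)
  Step 11: a a a a A A B  =>  a a a a a A B   (applied A -> a)
  Step 12: a a a a a A B  =>  a a a a a a B   (applied A -> a)
  Step 13: a a a a a a B  =>  a a a a a a B B   (applied B -> B B)
  Step 14: a a a a a a B B  =>  a a a a a a B B B   (applied B -> B B)
  Step 15: a a a a a a B B B  =>  a a a a a a b B B   (applied B -> b)
  Step 16: a a a a a a b B B  =>  a a a a a a b b B   (applied B -> b)
  Step 17: a a a a a a b b B  =>  a a a a a a b b b   (applied B -> b)
Final yield: a a a a a a b b b
Total rewrite steps: 17

17


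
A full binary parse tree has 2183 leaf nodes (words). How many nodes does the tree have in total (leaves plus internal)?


Leaf nodes (terminals): 2183
Internal nodes = n - 1 = 2183 - 1 = 2182
Total = leaves + internal = 2183 + 2182 = 4365

4365


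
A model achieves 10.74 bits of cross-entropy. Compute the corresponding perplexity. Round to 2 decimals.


Perplexity formula: PP = 2^H
H = 10.74
PP = 2^10.74
Decompose: 2^10.74 = 2^10 * 2^0.74
2^10 = 1024, 2^0.74 ~ 1.6701758
PP ~ 1024 * 1.6701758 = 1710.2600192
Rounded to 2 decimals: 1710.26

1710.26


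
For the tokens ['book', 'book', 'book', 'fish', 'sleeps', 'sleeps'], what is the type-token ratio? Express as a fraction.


Tokens: 6
Unique types: ('book', 'fish', 'sleeps') = 3
TTR = 3/6
Simplify: divide both by 3 -> 1/2
TTR = 1/2

1/2


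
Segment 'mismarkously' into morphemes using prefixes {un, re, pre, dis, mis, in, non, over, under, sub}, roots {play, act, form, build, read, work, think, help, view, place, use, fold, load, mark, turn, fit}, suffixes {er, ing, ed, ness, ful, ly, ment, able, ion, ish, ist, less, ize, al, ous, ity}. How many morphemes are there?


Segmenting 'mismarkously' against the inventory:
  'mis' -> prefix (morpheme 1)
  'mark' -> root (morpheme 2)
  'ous' -> suffix (morpheme 3)
  'ly' -> suffix (morpheme 4)
Total morphemes: 4

4


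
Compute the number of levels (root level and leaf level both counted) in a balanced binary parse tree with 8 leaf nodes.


In a balanced binary tree with n leaves the deepest leaf is ceil(log2(n)) edges below the root,
so counting node levels inclusive of root and leaves gives ceil(log2(n)) + 1 levels.
log2(8) = 3.0000
ceil(3.0000) = 3
levels = 3 + 1 = 4

4


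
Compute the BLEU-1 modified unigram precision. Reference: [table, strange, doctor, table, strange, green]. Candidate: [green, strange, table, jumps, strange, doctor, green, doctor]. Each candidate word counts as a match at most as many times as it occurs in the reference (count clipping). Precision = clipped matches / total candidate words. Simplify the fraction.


Reference word counts: {'doctor': 1, 'green': 1, 'strange': 2, 'table': 2}
Checking each candidate word (with clipping):
  'green' -> in reference (ref count 1, used 1/1) -> match (matches: 1)
  'strange' -> in reference (ref count 2, used 1/2) -> match (matches: 2)
  'table' -> in reference (ref count 2, used 1/2) -> match (matches: 3)
  'jumps' -> not in reference -> no match (matches: 3)
  'strange' -> in reference (ref count 2, used 2/2) -> match (matches: 4)
  'doctor' -> in reference (ref count 1, used 1/1) -> match (matches: 5)
  'green' -> ref count 1 already used up (1/1) -> clipped, no match (matches: 5)
  'doctor' -> ref count 1 already used up (1/1) -> clipped, no match (matches: 5)
Clipped matches: 5, Candidate length: 8
Precision = 5/8

5/8


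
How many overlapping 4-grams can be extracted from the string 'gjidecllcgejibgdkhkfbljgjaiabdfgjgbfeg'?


String 'gjidecllcgejibgdkhkfbljgjaiabdfgjgbfeg' has length L = 38.
Number of overlapping n-grams = L - n + 1
Substituting: 38 - 4 + 1 = 35

35


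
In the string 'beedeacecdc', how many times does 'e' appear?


Scanning 'beedeacecdc' for 'e':
  Position 1: 'e' -> MATCH (count: 1)
  Position 2: 'e' -> MATCH (count: 2)
  Position 4: 'e' -> MATCH (count: 3)
  Position 7: 'e' -> MATCH (count: 4)
Total occurrences of 'e': 4

4


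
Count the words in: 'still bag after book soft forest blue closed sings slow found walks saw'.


Counting words by splitting on spaces:
  Word 1: 'still'
  Word 2: 'bag'
  Word 3: 'after'
  Word 4: 'book'
  Word 5: 'soft'
  Word 6: 'forest'
  Word 7: 'blue'
  Word 8: 'closed'
  Word 9: 'sings'
  Word 10: 'slow'
  Word 11: 'found'
  Word 12: 'walks'
  Word 13: 'saw'
Total words: 13

13


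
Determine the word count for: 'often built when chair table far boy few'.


Counting words by splitting on spaces:
  Word 1: 'often'
  Word 2: 'built'
  Word 3: 'when'
  Word 4: 'chair'
  Word 5: 'table'
  Word 6: 'far'
  Word 7: 'boy'
  Word 8: 'few'
Total words: 8

8


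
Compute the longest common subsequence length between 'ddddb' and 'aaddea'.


DP table for LCS of 'ddddb' and 'aaddea':
       a  a  d  d  e  a
    0  0  0  0  0  0  0
  d 0  0  0  1  1  1  1
  d 0  0  0  1  2  2  2
  d 0  0  0  1  2  2  2
  d 0  0  0  1  2  2  2
  b 0  0  0  1  2  2  2
LCS: 'dd'
LCS length = 2

2


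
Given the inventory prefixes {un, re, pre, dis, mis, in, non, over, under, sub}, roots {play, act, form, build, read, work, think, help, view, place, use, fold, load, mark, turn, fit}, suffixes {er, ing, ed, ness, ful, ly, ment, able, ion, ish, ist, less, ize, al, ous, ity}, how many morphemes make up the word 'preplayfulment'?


Segmenting 'preplayfulment' against the inventory:
  'pre' -> prefix (morpheme 1)
  'play' -> root (morpheme 2)
  'ful' -> suffix (morpheme 3)
  'ment' -> suffix (morpheme 4)
Total morphemes: 4

4


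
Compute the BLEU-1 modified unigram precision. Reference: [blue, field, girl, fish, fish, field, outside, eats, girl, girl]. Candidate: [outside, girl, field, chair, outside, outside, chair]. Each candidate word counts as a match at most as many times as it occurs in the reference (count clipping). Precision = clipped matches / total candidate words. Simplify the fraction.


Reference word counts: {'blue': 1, 'eats': 1, 'field': 2, 'fish': 2, 'girl': 3, 'outside': 1}
Checking each candidate word (with clipping):
  'outside' -> in reference (ref count 1, used 1/1) -> match (matches: 1)
  'girl' -> in reference (ref count 3, used 1/3) -> match (matches: 2)
  'field' -> in reference (ref count 2, used 1/2) -> match (matches: 3)
  'chair' -> not in reference -> no match (matches: 3)
  'outside' -> ref count 1 already used up (1/1) -> clipped, no match (matches: 3)
  'outside' -> ref count 1 already used up (1/1) -> clipped, no match (matches: 3)
  'chair' -> not in reference -> no match (matches: 3)
Clipped matches: 3, Candidate length: 7
Precision = 3/7

3/7


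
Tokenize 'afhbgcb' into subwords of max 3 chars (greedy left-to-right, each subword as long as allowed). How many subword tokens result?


'afhbgcb' has 7 characters.
Chunking with max size 3:
  Chunk 1: 'afh' (positions 0-2)
  Chunk 2: 'bgc' (positions 3-5)
  Chunk 3: 'b' (positions 6-6)
Total chunks: ceil(7 / 3) = 3

3


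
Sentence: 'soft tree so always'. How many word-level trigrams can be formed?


Word trigrams from [4] words:
  Trigram 1: (soft tree so)
  Trigram 2: (tree so always)
Total word trigrams: 4 - 2 = 2

2


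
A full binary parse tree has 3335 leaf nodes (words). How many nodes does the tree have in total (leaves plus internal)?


Leaf nodes (terminals): 3335
Internal nodes = n - 1 = 3335 - 1 = 3334
Total = leaves + internal = 3335 + 3334 = 6669

6669


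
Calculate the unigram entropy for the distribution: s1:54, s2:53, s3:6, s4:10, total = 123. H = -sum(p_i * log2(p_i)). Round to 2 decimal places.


Computing entropy H = -sum(p_i * log2(p_i)):
  s1: p = 54/123 = 0.4390, -p*log2(p) = 0.5214
  s2: p = 53/123 = 0.4309, -p*log2(p) = 0.5234
  s3: p = 6/123 = 0.0488, -p*log2(p) = 0.2126
  s4: p = 10/123 = 0.0813, -p*log2(p) = 0.2944
H = sum of terms = 1.5518
Rounded to 2 decimals: 1.55

1.55


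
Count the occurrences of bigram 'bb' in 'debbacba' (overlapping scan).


Scanning 'debbacba' for bigram 'bb':
  Position 0: 'de' -> no
  Position 1: 'eb' -> no
  Position 2: 'bb' -> MATCH
  Position 3: 'ba' -> no
  Position 4: 'ac' -> no
  Position 5: 'cb' -> no
  Position 6: 'ba' -> no
Total matches: 1

1
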